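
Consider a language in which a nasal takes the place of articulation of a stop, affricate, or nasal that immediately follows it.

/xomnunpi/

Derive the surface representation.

[xonnumpi]

/m/ before /n/ (alveolar) → [n]
/n/ before /p/ (labial) → [m]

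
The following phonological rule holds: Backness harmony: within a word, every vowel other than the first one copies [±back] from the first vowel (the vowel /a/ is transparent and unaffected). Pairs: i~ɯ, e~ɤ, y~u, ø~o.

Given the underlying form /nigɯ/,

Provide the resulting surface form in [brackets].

/ɯ/ harmonizes with /i/ ([-back]) → [i]

[nigi]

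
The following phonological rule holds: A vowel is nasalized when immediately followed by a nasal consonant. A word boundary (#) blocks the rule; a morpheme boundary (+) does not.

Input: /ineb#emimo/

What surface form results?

[ĩneb#ẽmĩmo]

/i/ before nasal /n/ → [ĩ]
/e/ before nasal /m/ → [ẽ]
/i/ before nasal /m/ → [ĩ]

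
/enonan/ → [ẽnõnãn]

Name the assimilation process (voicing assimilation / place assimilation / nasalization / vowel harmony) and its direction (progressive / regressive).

nasalization, regressive

/e/→[ẽ] /o/→[õ] /a/→[ã].
Each target copies a feature from the following segment, so the direction is regressive.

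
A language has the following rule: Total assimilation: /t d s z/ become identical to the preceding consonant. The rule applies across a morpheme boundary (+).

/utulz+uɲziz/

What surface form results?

/z/ after /l/ → [l] (total assimilation)
/z/ after /ɲ/ → [ɲ] (total assimilation)

[utull+uɲɲiz]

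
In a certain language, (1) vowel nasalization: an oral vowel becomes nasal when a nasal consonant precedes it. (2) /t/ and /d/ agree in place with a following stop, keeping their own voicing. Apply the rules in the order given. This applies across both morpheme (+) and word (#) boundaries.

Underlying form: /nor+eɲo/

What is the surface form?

[nõr+eɲõ]

Rule 1: /o/ after nasal /n/ → [õ]
Rule 1: /o/ after nasal /ɲ/ → [õ]
After rule 1: nõr+eɲõ
Rule 2: no segment meets the rule's conditions; no change.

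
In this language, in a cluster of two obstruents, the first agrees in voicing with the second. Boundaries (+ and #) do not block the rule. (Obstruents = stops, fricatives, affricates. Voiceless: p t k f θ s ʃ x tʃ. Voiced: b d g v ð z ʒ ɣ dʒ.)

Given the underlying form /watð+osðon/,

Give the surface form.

[wadð+ozðon]

/t/ before /ð/ (voiced) → [d]
/s/ before /ð/ (voiced) → [z]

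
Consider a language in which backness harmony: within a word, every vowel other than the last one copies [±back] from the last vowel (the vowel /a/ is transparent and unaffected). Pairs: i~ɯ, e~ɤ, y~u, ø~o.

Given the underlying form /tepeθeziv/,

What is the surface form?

no segment meets the rule's conditions; no change.

[tepeθeziv]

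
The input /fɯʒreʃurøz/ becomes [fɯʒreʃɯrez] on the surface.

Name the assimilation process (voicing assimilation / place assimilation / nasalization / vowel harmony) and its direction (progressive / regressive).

vowel harmony, progressive

/u/→[ɯ] /ø/→[e].
Vowels agree with the first vowel, so the harmony is progressive.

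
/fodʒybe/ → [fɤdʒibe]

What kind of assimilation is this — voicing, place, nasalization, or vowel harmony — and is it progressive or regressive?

vowel harmony, regressive

/o/→[ɤ] /y/→[i].
Vowels agree with the last vowel, so the harmony is regressive.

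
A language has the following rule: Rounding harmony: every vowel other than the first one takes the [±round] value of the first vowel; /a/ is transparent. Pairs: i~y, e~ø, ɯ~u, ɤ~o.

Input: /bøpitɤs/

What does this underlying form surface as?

[bøpytos]

/i/ harmonizes with /ø/ ([+round]) → [y]
/ɤ/ harmonizes with /ø/ ([+round]) → [o]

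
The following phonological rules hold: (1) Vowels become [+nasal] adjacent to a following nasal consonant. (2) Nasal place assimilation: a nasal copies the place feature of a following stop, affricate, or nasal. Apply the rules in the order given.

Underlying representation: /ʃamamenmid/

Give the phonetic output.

Rule 1: /a/ before nasal /m/ → [ã]
Rule 1: /a/ before nasal /m/ → [ã]
Rule 1: /e/ before nasal /n/ → [ẽ]
After rule 1: ʃãmãmẽnmid
Rule 2: /n/ before /m/ (labial) → [m]

[ʃãmãmẽmmid]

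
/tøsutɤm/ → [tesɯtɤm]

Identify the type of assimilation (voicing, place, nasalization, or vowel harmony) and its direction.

/ø/→[e] /u/→[ɯ].
Vowels agree with the last vowel, so the harmony is regressive.

vowel harmony, regressive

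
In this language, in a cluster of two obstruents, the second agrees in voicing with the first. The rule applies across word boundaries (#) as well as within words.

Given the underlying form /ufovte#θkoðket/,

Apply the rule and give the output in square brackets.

[ufovde#θkoðget]

/t/ after /v/ (voiced) → [d]
/k/ after /ð/ (voiced) → [g]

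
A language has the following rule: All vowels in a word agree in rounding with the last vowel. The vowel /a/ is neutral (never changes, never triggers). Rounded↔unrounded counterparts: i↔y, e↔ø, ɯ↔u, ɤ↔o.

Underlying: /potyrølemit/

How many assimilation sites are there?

/o/ harmonizes with /i/ ([-round]) → [ɤ]
/y/ harmonizes with /i/ ([-round]) → [i]
/ø/ harmonizes with /i/ ([-round]) → [e]
3 segments change.

3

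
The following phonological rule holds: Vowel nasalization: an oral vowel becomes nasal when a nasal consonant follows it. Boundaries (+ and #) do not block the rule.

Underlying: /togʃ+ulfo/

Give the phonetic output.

no segment meets the rule's conditions; no change.

[togʃ+ulfo]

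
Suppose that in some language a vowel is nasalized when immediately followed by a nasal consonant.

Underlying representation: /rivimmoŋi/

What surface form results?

[rivĩmmõŋi]

/i/ before nasal /m/ → [ĩ]
/o/ before nasal /ŋ/ → [õ]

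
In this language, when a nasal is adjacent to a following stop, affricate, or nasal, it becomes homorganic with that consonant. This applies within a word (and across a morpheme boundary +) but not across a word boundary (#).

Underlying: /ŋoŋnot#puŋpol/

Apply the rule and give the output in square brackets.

/ŋ/ before /n/ (alveolar) → [n]
/ŋ/ before /p/ (labial) → [m]

[ŋonnot#pumpol]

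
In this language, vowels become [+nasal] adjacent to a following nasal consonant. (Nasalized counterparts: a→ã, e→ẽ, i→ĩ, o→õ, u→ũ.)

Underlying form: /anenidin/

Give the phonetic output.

/a/ before nasal /n/ → [ã]
/e/ before nasal /n/ → [ẽ]
/i/ before nasal /n/ → [ĩ]

[ãnẽnidĩn]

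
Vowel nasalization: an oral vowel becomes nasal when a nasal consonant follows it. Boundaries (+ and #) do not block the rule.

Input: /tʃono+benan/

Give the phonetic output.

[tʃõno+bẽnãn]

/o/ before nasal /n/ → [õ]
/e/ before nasal /n/ → [ẽ]
/a/ before nasal /n/ → [ã]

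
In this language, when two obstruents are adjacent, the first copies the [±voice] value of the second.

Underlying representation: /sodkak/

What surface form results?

/d/ before /k/ (voiceless) → [t]

[sotkak]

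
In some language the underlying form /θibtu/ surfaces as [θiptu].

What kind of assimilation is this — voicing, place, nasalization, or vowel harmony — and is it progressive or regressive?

/b/→[p].
Each target copies a feature from the following segment, so the direction is regressive.

voicing assimilation, regressive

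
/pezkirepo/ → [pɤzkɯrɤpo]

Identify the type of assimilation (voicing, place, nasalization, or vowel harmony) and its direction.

/e/→[ɤ] /i/→[ɯ] /e/→[ɤ].
Vowels agree with the last vowel, so the harmony is regressive.

vowel harmony, regressive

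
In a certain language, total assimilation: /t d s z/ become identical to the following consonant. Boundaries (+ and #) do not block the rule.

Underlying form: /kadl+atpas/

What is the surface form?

/d/ before /l/ → [l] (total assimilation)
/t/ before /p/ → [p] (total assimilation)

[kall+appas]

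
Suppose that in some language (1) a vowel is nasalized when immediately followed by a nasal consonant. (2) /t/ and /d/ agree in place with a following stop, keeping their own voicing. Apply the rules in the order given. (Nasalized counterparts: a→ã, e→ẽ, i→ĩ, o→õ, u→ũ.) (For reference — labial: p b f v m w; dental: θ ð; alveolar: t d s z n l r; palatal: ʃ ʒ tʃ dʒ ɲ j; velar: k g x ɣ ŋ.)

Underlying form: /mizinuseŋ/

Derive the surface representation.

[mizĩnusẽŋ]

Rule 1: /i/ before nasal /n/ → [ĩ]
Rule 1: /e/ before nasal /ŋ/ → [ẽ]
After rule 1: mizĩnusẽŋ
Rule 2: no segment meets the rule's conditions; no change.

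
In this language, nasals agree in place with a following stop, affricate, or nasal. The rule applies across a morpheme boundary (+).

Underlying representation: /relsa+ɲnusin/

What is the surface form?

/ɲ/ before /n/ (alveolar) → [n]

[relsa+nnusin]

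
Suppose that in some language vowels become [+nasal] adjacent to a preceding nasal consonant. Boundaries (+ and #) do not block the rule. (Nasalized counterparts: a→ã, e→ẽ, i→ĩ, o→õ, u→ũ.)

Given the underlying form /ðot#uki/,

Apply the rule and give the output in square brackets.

no segment meets the rule's conditions; no change.

[ðot#uki]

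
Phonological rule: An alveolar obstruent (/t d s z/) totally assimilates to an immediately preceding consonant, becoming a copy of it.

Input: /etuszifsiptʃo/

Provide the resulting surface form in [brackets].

/z/ after /s/ → [s] (total assimilation)
/s/ after /f/ → [f] (total assimilation)

[etussiffiptʃo]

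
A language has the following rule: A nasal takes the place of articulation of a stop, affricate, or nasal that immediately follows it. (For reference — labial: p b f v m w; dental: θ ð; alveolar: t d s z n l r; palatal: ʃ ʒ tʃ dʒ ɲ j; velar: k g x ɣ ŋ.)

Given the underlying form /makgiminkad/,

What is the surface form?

[makgimiŋkad]

/n/ before /k/ (velar) → [ŋ]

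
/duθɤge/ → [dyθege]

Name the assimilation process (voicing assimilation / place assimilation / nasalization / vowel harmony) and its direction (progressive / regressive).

/u/→[y] /ɤ/→[e].
Vowels agree with the last vowel, so the harmony is regressive.

vowel harmony, regressive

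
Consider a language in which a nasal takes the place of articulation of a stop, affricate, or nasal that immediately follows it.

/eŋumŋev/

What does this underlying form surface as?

[eŋuŋŋev]

/m/ before /ŋ/ (velar) → [ŋ]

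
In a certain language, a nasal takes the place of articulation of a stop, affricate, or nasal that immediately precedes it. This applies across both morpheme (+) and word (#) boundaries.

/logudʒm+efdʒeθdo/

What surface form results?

/m/ after /dʒ/ (palatal) → [ɲ]

[logudʒɲ+efdʒeθdo]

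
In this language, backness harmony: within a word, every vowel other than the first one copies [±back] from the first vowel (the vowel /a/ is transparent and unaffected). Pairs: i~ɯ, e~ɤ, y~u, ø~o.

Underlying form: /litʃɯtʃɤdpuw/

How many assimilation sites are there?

/ɯ/ harmonizes with /i/ ([-back]) → [i]
/ɤ/ harmonizes with /i/ ([-back]) → [e]
/u/ harmonizes with /i/ ([-back]) → [y]
3 segments change.

3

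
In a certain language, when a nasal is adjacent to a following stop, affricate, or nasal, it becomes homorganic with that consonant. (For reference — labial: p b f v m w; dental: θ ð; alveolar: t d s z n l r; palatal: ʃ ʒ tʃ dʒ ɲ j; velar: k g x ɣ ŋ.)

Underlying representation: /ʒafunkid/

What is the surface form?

[ʒafuŋkid]

/n/ before /k/ (velar) → [ŋ]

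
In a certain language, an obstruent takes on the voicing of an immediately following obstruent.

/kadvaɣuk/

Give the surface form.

[kadvaɣuk]

no segment meets the rule's conditions; no change.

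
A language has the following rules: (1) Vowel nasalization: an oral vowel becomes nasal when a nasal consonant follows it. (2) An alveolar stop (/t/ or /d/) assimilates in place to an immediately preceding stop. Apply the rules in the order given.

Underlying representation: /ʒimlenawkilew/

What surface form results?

Rule 1: /i/ before nasal /m/ → [ĩ]
Rule 1: /e/ before nasal /n/ → [ẽ]
After rule 1: ʒĩmlẽnawkilew
Rule 2: no segment meets the rule's conditions; no change.

[ʒĩmlẽnawkilew]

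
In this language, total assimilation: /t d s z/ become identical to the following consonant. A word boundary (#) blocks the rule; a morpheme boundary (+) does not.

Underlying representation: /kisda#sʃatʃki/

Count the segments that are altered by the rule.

2

/s/ before /d/ → [d] (total assimilation)
/s/ before /ʃ/ → [ʃ] (total assimilation)
2 segments change.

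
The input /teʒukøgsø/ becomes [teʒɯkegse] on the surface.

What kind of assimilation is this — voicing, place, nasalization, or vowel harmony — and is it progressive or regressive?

/u/→[ɯ] /ø/→[e] /ø/→[e].
Vowels agree with the first vowel, so the harmony is progressive.

vowel harmony, progressive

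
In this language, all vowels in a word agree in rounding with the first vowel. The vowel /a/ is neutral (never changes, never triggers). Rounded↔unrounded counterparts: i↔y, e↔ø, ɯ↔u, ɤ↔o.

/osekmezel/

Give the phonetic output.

/e/ harmonizes with /o/ ([+round]) → [ø]
/e/ harmonizes with /o/ ([+round]) → [ø]
/e/ harmonizes with /o/ ([+round]) → [ø]

[osøkmøzøl]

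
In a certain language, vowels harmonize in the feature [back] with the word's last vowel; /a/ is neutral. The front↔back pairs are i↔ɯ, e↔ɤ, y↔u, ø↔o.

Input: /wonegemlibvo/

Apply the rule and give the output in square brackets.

[wonɤgɤmlɯbvo]

/e/ harmonizes with /o/ ([+back]) → [ɤ]
/e/ harmonizes with /o/ ([+back]) → [ɤ]
/i/ harmonizes with /o/ ([+back]) → [ɯ]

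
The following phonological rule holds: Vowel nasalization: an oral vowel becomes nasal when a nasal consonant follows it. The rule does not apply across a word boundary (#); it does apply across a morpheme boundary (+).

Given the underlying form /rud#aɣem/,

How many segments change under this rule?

1

/e/ before nasal /m/ → [ẽ]
1 segment changes.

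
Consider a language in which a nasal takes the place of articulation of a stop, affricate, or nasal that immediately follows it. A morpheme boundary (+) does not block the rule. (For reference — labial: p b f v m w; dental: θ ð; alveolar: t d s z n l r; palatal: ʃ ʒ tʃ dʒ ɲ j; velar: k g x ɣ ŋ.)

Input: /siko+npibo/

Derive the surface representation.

[siko+mpibo]

/n/ before /p/ (labial) → [m]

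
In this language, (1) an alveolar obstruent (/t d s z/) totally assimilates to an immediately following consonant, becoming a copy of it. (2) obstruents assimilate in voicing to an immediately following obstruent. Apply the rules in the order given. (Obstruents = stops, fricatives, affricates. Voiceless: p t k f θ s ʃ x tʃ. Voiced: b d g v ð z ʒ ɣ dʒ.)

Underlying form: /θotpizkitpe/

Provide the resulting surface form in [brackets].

Rule 1: /t/ before /p/ → [p] (total assimilation)
Rule 1: /z/ before /k/ → [k] (total assimilation)
Rule 1: /t/ before /p/ → [p] (total assimilation)
After rule 1: θoppikkippe
Rule 2: no segment meets the rule's conditions; no change.

[θoppikkippe]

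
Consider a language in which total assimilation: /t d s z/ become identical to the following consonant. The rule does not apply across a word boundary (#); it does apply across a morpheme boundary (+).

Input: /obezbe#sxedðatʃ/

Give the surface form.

[obebbe#xxeððatʃ]

/z/ before /b/ → [b] (total assimilation)
/s/ before /x/ → [x] (total assimilation)
/d/ before /ð/ → [ð] (total assimilation)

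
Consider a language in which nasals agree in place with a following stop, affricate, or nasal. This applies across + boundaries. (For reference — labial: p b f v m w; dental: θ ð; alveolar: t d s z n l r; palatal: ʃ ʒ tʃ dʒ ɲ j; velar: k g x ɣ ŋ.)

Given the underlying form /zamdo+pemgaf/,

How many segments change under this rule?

2

/m/ before /d/ (alveolar) → [n]
/m/ before /g/ (velar) → [ŋ]
2 segments change.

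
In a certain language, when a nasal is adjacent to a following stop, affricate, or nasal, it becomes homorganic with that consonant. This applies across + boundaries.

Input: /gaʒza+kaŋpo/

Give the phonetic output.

[gaʒza+kampo]

/ŋ/ before /p/ (labial) → [m]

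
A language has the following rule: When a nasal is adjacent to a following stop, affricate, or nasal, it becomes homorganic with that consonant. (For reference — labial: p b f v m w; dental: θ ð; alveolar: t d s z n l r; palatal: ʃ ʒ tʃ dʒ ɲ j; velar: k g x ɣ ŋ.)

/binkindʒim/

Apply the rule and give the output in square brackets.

[biŋkiɲdʒim]

/n/ before /k/ (velar) → [ŋ]
/n/ before /dʒ/ (palatal) → [ɲ]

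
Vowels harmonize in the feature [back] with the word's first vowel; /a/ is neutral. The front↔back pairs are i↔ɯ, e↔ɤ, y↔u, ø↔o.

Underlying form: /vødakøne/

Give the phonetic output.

[vødakøne]

no segment meets the rule's conditions; no change.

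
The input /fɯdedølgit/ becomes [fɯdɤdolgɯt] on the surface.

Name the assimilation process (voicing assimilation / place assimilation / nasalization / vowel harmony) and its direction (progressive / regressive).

/e/→[ɤ] /ø/→[o] /i/→[ɯ].
Vowels agree with the first vowel, so the harmony is progressive.

vowel harmony, progressive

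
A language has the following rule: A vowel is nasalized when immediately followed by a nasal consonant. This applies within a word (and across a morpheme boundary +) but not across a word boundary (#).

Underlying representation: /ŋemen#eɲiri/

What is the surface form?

/e/ before nasal /m/ → [ẽ]
/e/ before nasal /n/ → [ẽ]
/e/ before nasal /ɲ/ → [ẽ]

[ŋẽmẽn#ẽɲiri]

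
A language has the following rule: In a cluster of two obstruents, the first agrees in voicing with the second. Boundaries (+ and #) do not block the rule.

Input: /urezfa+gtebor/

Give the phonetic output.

[uresfa+ktebor]

/z/ before /f/ (voiceless) → [s]
/g/ before /t/ (voiceless) → [k]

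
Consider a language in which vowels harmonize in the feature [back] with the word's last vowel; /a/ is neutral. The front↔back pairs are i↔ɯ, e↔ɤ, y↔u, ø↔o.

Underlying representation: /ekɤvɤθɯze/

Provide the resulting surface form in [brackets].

[ekeveθize]

/ɤ/ harmonizes with /e/ ([-back]) → [e]
/ɤ/ harmonizes with /e/ ([-back]) → [e]
/ɯ/ harmonizes with /e/ ([-back]) → [i]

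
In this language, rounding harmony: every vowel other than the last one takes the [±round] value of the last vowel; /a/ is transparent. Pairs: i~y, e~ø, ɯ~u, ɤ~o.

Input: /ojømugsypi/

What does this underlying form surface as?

[ɤjemɯgsipi]

/o/ harmonizes with /i/ ([-round]) → [ɤ]
/ø/ harmonizes with /i/ ([-round]) → [e]
/u/ harmonizes with /i/ ([-round]) → [ɯ]
/y/ harmonizes with /i/ ([-round]) → [i]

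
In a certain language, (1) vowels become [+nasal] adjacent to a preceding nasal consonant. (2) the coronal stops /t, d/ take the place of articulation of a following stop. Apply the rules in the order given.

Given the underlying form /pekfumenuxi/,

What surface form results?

[pekfumẽnũxi]

Rule 1: /e/ after nasal /m/ → [ẽ]
Rule 1: /u/ after nasal /n/ → [ũ]
After rule 1: pekfumẽnũxi
Rule 2: no segment meets the rule's conditions; no change.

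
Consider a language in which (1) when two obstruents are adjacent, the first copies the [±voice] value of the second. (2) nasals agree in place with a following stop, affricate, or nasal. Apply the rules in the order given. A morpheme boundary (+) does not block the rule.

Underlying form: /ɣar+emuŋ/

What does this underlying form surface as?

Rule 1: no segment meets the rule's conditions; no change.
After rule 1: ɣar+emuŋ
Rule 2: no segment meets the rule's conditions; no change.

[ɣar+emuŋ]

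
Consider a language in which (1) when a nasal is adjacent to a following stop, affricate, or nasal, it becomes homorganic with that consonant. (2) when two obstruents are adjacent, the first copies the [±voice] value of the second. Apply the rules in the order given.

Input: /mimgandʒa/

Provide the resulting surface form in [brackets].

Rule 1: /m/ before /g/ (velar) → [ŋ]
Rule 1: /n/ before /dʒ/ (palatal) → [ɲ]
After rule 1: miŋgaɲdʒa
Rule 2: no segment meets the rule's conditions; no change.

[miŋgaɲdʒa]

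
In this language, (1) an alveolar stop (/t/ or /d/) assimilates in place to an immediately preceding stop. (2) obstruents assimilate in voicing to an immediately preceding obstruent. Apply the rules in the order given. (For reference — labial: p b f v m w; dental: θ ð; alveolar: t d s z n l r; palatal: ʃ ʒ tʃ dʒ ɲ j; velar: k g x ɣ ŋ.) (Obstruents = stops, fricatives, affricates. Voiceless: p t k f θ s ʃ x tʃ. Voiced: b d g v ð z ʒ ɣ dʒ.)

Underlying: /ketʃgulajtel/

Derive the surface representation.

[ketʃkulajtel]

Rule 1: no segment meets the rule's conditions; no change.
After rule 1: ketʃgulajtel
Rule 2: /g/ after /tʃ/ (voiceless) → [k]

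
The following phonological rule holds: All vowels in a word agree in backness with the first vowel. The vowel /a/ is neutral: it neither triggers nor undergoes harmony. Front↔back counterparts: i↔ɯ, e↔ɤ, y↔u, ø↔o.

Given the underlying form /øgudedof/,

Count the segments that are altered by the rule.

/u/ harmonizes with /ø/ ([-back]) → [y]
/o/ harmonizes with /ø/ ([-back]) → [ø]
2 segments change.

2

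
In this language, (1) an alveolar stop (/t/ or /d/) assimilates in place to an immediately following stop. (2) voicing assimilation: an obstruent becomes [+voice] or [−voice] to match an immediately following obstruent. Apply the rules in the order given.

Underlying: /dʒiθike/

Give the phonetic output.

Rule 1: no segment meets the rule's conditions; no change.
After rule 1: dʒiθike
Rule 2: no segment meets the rule's conditions; no change.

[dʒiθike]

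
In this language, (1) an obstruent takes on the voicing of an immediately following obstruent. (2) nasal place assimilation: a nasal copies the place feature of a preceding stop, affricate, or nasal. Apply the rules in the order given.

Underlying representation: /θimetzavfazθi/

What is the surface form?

[θimedzaffasθi]

Rule 1: /t/ before /z/ (voiced) → [d]
Rule 1: /v/ before /f/ (voiceless) → [f]
Rule 1: /z/ before /θ/ (voiceless) → [s]
After rule 1: θimedzaffasθi
Rule 2: no segment meets the rule's conditions; no change.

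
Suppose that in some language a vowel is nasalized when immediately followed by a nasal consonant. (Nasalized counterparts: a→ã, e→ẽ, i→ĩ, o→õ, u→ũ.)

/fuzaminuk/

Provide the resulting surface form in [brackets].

[fuzãmĩnuk]

/a/ before nasal /m/ → [ã]
/i/ before nasal /n/ → [ĩ]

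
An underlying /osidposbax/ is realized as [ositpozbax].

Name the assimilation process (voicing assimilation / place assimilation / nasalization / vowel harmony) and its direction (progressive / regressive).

voicing assimilation, regressive

/d/→[t] /s/→[z].
Each target copies a feature from the following segment, so the direction is regressive.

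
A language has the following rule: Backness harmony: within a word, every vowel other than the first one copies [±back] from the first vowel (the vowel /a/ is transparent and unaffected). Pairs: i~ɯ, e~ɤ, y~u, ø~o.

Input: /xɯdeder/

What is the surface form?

[xɯdɤdɤr]

/e/ harmonizes with /ɯ/ ([+back]) → [ɤ]
/e/ harmonizes with /ɯ/ ([+back]) → [ɤ]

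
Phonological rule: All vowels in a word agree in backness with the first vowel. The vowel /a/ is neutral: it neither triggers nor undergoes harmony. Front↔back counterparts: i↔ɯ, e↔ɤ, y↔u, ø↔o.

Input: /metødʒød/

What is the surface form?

no segment meets the rule's conditions; no change.

[metødʒød]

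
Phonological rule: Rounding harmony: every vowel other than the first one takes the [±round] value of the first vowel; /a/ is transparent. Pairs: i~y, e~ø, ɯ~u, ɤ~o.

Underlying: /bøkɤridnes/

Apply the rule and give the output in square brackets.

/ɤ/ harmonizes with /ø/ ([+round]) → [o]
/i/ harmonizes with /ø/ ([+round]) → [y]
/e/ harmonizes with /ø/ ([+round]) → [ø]

[bøkorydnøs]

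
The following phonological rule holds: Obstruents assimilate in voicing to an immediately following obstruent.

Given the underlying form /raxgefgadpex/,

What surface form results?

[raɣgevgatpex]

/x/ before /g/ (voiced) → [ɣ]
/f/ before /g/ (voiced) → [v]
/d/ before /p/ (voiceless) → [t]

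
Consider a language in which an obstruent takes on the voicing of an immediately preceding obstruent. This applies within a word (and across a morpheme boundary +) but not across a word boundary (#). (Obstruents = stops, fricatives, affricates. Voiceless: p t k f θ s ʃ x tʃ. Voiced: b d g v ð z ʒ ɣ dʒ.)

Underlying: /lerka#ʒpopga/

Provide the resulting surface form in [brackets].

/p/ after /ʒ/ (voiced) → [b]
/g/ after /p/ (voiceless) → [k]

[lerka#ʒbopka]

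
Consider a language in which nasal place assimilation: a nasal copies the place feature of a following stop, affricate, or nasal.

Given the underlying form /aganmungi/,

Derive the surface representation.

[agammuŋgi]

/n/ before /m/ (labial) → [m]
/n/ before /g/ (velar) → [ŋ]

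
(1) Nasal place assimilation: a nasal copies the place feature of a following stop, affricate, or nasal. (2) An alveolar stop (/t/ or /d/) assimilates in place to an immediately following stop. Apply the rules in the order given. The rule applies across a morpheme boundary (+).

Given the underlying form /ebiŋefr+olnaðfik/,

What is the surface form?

[ebiŋefr+olnaðfik]

Rule 1: no segment meets the rule's conditions; no change.
After rule 1: ebiŋefr+olnaðfik
Rule 2: no segment meets the rule's conditions; no change.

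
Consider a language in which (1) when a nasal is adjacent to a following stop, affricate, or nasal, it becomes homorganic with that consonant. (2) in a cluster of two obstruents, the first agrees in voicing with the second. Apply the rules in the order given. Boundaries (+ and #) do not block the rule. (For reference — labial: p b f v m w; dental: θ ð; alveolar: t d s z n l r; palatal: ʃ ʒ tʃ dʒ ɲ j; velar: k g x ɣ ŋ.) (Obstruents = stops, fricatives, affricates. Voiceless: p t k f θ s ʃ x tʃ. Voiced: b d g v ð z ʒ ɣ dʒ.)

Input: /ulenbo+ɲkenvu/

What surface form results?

Rule 1: /n/ before /b/ (labial) → [m]
Rule 1: /ɲ/ before /k/ (velar) → [ŋ]
After rule 1: ulembo+ŋkenvu
Rule 2: no segment meets the rule's conditions; no change.

[ulembo+ŋkenvu]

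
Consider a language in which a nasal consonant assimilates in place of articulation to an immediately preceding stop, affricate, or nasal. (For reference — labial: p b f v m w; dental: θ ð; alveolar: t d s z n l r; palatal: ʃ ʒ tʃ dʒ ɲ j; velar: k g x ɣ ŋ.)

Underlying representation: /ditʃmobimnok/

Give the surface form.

/m/ after /tʃ/ (palatal) → [ɲ]
/n/ after /m/ (labial) → [m]

[ditʃɲobimmok]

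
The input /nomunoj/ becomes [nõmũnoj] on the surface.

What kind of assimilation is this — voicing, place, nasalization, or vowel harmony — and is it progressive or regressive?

nasalization, regressive

/o/→[õ] /u/→[ũ].
Each target copies a feature from the following segment, so the direction is regressive.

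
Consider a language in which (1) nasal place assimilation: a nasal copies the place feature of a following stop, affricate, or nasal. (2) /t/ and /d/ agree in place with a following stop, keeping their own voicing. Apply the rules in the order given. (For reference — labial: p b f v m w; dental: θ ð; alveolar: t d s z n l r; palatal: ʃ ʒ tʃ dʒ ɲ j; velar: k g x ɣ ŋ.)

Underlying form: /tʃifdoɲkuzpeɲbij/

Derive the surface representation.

[tʃifdoŋkuzpembij]

Rule 1: /ɲ/ before /k/ (velar) → [ŋ]
Rule 1: /ɲ/ before /b/ (labial) → [m]
After rule 1: tʃifdoŋkuzpembij
Rule 2: no segment meets the rule's conditions; no change.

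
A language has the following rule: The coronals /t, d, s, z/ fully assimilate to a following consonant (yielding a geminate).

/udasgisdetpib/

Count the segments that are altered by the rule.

/s/ before /g/ → [g] (total assimilation)
/s/ before /d/ → [d] (total assimilation)
/t/ before /p/ → [p] (total assimilation)
3 segments change.

3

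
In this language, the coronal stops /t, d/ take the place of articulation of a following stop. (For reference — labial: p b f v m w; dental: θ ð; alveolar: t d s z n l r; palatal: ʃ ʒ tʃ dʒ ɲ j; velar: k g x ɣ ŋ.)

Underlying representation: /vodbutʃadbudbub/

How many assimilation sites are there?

3

/d/ before /b/ (labial) → [b]
/d/ before /b/ (labial) → [b]
/d/ before /b/ (labial) → [b]
3 segments change.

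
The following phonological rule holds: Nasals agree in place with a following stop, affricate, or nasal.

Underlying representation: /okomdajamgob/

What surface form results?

[okondajaŋgob]

/m/ before /d/ (alveolar) → [n]
/m/ before /g/ (velar) → [ŋ]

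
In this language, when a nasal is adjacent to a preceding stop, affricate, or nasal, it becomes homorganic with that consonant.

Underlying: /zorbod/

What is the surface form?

no segment meets the rule's conditions; no change.

[zorbod]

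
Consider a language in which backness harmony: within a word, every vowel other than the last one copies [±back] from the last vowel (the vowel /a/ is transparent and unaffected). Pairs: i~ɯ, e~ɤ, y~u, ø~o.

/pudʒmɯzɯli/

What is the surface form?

[pydʒmizili]

/u/ harmonizes with /i/ ([-back]) → [y]
/ɯ/ harmonizes with /i/ ([-back]) → [i]
/ɯ/ harmonizes with /i/ ([-back]) → [i]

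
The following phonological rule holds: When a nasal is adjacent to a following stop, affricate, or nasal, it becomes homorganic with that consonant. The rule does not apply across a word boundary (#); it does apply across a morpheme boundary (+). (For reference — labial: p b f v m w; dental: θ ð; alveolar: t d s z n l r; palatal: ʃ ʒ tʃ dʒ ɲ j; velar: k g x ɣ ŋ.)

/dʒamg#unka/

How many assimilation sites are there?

2

/m/ before /g/ (velar) → [ŋ]
/n/ before /k/ (velar) → [ŋ]
2 segments change.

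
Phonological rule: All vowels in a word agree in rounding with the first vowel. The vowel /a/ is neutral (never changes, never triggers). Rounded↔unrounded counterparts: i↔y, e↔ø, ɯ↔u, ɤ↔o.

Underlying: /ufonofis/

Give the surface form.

[ufonofys]

/i/ harmonizes with /u/ ([+round]) → [y]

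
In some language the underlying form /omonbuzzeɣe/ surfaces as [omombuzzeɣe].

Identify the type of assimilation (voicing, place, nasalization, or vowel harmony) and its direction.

/n/→[m].
Each target copies a feature from the following segment, so the direction is regressive.

place assimilation, regressive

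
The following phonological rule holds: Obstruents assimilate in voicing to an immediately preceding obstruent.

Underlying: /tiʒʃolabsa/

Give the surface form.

[tiʒʒolabza]

/ʃ/ after /ʒ/ (voiced) → [ʒ]
/s/ after /b/ (voiced) → [z]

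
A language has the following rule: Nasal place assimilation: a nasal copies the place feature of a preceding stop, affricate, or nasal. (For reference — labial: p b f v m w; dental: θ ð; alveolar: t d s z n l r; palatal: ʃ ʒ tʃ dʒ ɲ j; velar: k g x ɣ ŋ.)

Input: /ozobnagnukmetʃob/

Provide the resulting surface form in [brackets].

[ozobmagŋukŋetʃob]

/n/ after /b/ (labial) → [m]
/n/ after /g/ (velar) → [ŋ]
/m/ after /k/ (velar) → [ŋ]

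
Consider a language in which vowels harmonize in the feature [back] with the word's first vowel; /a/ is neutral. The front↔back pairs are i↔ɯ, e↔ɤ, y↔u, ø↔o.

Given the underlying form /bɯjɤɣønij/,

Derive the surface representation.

/ø/ harmonizes with /ɯ/ ([+back]) → [o]
/i/ harmonizes with /ɯ/ ([+back]) → [ɯ]

[bɯjɤɣonɯj]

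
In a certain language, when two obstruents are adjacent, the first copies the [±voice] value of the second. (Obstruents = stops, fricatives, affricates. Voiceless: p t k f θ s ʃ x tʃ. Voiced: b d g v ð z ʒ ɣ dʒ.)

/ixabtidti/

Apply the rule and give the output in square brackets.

/b/ before /t/ (voiceless) → [p]
/d/ before /t/ (voiceless) → [t]

[ixaptitti]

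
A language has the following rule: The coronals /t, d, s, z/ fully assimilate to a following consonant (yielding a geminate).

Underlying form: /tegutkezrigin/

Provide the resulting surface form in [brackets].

[tegukkerrigin]

/t/ before /k/ → [k] (total assimilation)
/z/ before /r/ → [r] (total assimilation)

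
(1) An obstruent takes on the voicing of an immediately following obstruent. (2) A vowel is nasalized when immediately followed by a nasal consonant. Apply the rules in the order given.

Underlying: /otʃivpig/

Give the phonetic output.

[otʃifpig]

Rule 1: /v/ before /p/ (voiceless) → [f]
After rule 1: otʃifpig
Rule 2: no segment meets the rule's conditions; no change.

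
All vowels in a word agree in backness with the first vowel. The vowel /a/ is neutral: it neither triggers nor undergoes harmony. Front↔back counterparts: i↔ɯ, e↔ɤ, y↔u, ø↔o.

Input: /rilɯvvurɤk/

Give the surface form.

[rilivvyrek]

/ɯ/ harmonizes with /i/ ([-back]) → [i]
/u/ harmonizes with /i/ ([-back]) → [y]
/ɤ/ harmonizes with /i/ ([-back]) → [e]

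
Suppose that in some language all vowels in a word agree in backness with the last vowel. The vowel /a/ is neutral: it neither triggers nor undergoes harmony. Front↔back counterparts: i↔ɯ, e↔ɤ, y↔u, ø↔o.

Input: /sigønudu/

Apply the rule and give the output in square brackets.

/i/ harmonizes with /u/ ([+back]) → [ɯ]
/ø/ harmonizes with /u/ ([+back]) → [o]

[sɯgonudu]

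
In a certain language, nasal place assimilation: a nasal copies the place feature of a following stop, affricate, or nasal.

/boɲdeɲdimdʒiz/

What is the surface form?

[bondendiɲdʒiz]

/ɲ/ before /d/ (alveolar) → [n]
/ɲ/ before /d/ (alveolar) → [n]
/m/ before /dʒ/ (palatal) → [ɲ]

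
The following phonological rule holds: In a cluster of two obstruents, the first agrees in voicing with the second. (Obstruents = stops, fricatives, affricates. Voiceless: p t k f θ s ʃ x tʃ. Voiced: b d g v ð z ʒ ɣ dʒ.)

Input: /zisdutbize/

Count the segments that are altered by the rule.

/s/ before /d/ (voiced) → [z]
/t/ before /b/ (voiced) → [d]
2 segments change.

2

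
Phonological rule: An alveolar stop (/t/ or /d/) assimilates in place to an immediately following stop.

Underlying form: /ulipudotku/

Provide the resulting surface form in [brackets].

/t/ before /k/ (velar) → [k]

[ulipudokku]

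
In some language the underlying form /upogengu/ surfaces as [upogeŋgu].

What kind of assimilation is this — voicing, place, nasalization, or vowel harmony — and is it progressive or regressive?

/n/→[ŋ].
Each target copies a feature from the following segment, so the direction is regressive.

place assimilation, regressive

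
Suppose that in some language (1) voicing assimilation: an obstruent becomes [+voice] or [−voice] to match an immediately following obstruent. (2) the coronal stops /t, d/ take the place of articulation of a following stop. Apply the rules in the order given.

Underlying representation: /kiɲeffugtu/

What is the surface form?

Rule 1: /g/ before /t/ (voiceless) → [k]
After rule 1: kiɲeffuktu
Rule 2: no segment meets the rule's conditions; no change.

[kiɲeffuktu]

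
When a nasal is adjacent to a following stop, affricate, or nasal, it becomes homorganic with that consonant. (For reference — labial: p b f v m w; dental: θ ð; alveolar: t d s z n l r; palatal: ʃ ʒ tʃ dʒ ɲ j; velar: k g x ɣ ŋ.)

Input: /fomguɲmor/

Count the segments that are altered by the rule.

2

/m/ before /g/ (velar) → [ŋ]
/ɲ/ before /m/ (labial) → [m]
2 segments change.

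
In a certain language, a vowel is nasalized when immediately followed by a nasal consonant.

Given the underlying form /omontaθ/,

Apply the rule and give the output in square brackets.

[õmõntaθ]

/o/ before nasal /m/ → [õ]
/o/ before nasal /n/ → [õ]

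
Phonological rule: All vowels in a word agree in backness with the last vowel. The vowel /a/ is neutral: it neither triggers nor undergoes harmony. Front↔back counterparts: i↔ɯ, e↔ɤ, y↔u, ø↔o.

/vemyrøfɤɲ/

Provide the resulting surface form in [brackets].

[vɤmurofɤɲ]

/e/ harmonizes with /ɤ/ ([+back]) → [ɤ]
/y/ harmonizes with /ɤ/ ([+back]) → [u]
/ø/ harmonizes with /ɤ/ ([+back]) → [o]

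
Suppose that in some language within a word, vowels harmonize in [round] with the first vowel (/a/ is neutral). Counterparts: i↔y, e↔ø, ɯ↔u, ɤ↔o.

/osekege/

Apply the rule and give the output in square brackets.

/e/ harmonizes with /o/ ([+round]) → [ø]
/e/ harmonizes with /o/ ([+round]) → [ø]
/e/ harmonizes with /o/ ([+round]) → [ø]

[osøkøgø]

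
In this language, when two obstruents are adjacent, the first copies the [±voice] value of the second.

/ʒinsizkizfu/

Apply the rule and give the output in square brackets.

/z/ before /k/ (voiceless) → [s]
/z/ before /f/ (voiceless) → [s]

[ʒinsiskisfu]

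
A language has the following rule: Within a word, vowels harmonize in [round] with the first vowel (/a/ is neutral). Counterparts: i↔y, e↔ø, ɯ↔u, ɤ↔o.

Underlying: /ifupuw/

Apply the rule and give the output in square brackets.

/u/ harmonizes with /i/ ([-round]) → [ɯ]
/u/ harmonizes with /i/ ([-round]) → [ɯ]

[ifɯpɯw]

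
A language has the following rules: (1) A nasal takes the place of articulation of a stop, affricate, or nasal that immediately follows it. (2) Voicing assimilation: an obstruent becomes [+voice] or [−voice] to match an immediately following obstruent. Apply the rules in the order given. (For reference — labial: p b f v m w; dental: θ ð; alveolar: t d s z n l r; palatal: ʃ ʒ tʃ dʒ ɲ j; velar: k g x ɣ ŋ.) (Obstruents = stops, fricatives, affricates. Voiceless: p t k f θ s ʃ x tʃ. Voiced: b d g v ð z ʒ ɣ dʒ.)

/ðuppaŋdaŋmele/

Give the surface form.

[ðuppandammele]

Rule 1: /ŋ/ before /d/ (alveolar) → [n]
Rule 1: /ŋ/ before /m/ (labial) → [m]
After rule 1: ðuppandammele
Rule 2: no segment meets the rule's conditions; no change.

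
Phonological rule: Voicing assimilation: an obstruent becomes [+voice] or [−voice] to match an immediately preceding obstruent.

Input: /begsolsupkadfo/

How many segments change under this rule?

/s/ after /g/ (voiced) → [z]
/f/ after /d/ (voiced) → [v]
2 segments change.

2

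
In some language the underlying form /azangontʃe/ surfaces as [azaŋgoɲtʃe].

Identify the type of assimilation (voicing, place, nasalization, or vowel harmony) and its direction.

/n/→[ŋ] /n/→[ɲ].
Each target copies a feature from the following segment, so the direction is regressive.

place assimilation, regressive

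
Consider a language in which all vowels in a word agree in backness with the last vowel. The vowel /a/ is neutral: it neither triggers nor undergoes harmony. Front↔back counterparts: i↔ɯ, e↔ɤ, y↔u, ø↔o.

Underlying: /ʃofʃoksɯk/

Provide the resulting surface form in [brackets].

[ʃofʃoksɯk]

no segment meets the rule's conditions; no change.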